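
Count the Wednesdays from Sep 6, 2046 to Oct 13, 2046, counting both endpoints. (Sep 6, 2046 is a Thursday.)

Sep 6, 2046 is a Thursday; the first Wednesday on or after it is Sep 12, 2046 (6 days later).
From Sep 12, 2046 to Oct 13, 2046: 18 + 13 = 31 days (rest of Sep, Oct).
31 ÷ 7 = 4 full weeks with remainder 3, so 4 more Wednesdays after the first → 5.

5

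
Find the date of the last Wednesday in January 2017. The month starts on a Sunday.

January 2017 begins on a Sunday, so the first Wednesday is January 4 (3 days later).
January 2017 has 31 days. Adding weeks: 4, 11, 18, 25 — the last one ≤ 31 is the 25th.

2017-01-25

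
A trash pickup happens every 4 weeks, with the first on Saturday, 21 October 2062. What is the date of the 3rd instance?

16 December 2062

The 3rd occurrence is 2 intervals after the first: 2 × 28 = 56 days after 21 October 2062.
October has 31 days — 10 days to the end of October leaves 46.
November has 30 days (16 left).
16 days into December → 16 December 2062.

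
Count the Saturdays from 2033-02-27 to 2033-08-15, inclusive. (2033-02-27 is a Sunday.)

24

2033-02-27 is a Sunday; the first Saturday on or after it is 2033-03-05 (6 days later).
From 2033-03-05 to 2033-08-15: 26 + 30 + 31 + 30 + 31 + 15 = 163 days (rest of March, April, May, June, July, August).
163 ÷ 7 = 23 full weeks with remainder 2, so 23 more Saturdays after the first → 24.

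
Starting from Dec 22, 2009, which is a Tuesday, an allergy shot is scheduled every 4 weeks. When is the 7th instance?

Jun 8, 2010

The 7th occurrence is 6 intervals after the first: 6 × 28 = 168 days after Dec 22, 2009.
Dec has 31 days — 9 days to the end of Dec leaves 159.
Jan has 31 days (128 left).
Feb has 28 days (100 left).
Mar has 31 days (69 left).
Apr has 30 days (39 left).
May has 31 days (8 left).
8 days into Jun → Jun 8, 2010.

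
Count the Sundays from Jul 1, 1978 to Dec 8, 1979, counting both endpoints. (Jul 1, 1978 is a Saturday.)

75

Jul 1, 1978 is a Saturday; the first Sunday on or after it is Jul 2, 1978 (1 day later).
From Jul 2, 1978 to Dec 8, 1979: 182 + 342 = 524 days (rest of 1978, to Dec 8, 1979 in 1979).
524 ÷ 7 = 74 full weeks with remainder 6, so 74 more Sundays after the first → 75.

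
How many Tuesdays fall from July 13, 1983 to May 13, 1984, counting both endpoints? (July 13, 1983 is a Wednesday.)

43

July 13, 1983 is a Wednesday; the first Tuesday on or after it is July 19, 1983 (6 days later).
From July 19, 1983 to May 13, 1984: 12 + 31 + 30 + 31 + 30 + 31 + 31 + 29 + 31 + 30 + 13 = 299 days (rest of July, August, September, October, November, December, January, February, March, April, May).
299 ÷ 7 = 42 full weeks with remainder 5, so 42 more Tuesdays after the first → 43.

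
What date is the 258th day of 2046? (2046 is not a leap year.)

January has 31 days (258 − 31 = 227 remain).
February has 28 days (227 − 28 = 199 remain).
March has 31 days (199 − 31 = 168 remain).
April has 30 days (168 − 30 = 138 remain).
May has 31 days (138 − 31 = 107 remain).
June has 30 days (107 − 30 = 77 remain).
July has 31 days (77 − 31 = 46 remain).
August has 31 days (46 − 31 = 15 remain).
15 into September → September 15.

2046-09-15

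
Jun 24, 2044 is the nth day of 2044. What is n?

Days in months before Jun: 31 + 29 + 31 + 30 + 31 = 152.
Plus 24 days into Jun → day 176.

176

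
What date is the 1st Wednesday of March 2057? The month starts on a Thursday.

March 2057 begins on a Thursday, so the first Wednesday is March 7 (6 days later).

2057-03-07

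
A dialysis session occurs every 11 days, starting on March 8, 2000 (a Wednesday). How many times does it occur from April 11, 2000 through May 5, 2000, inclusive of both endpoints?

2

Occurrences land 11·i days after March 8, 2000 for i = 0, 1, 2, …
April 11, 2000 is 34 days after the start; 34 ÷ 11 = 3 remainder 1; since the remainder is 1, round up to i = 4. First occurrence in the window: #5 on April 21, 2000 (4×11 = 44 days in).
May 5, 2000 is 58 days after the start; 58 ÷ 11 = 5 remainder 3. Last occurrence in the window: #6 on May 2, 2000.
Occurrences #5 through #6: 2 in total.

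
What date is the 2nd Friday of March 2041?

8 March 2041

March 2041 begins on a Friday, so the first Friday is March 1.
The 2nd Friday is 1 weeks later: 1 + 7 = 8.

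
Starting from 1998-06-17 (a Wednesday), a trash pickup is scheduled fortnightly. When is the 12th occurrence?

1998-11-18

The 12th occurrence is 11 intervals after the first: 11 × 14 = 154 days after 1998-06-17.
June has 30 days — 13 days to the end of June leaves 141.
July has 31 days (110 left).
August has 31 days (79 left).
September has 30 days (49 left).
October has 31 days (18 left).
18 days into November → 1998-11-18.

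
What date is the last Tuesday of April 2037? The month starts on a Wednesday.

April 28, 2037

April 2037 begins on a Wednesday, so the first Tuesday is April 7 (6 days later).
April 2037 has 30 days. Adding weeks: 7, 14, 21, 28 — the last one ≤ 30 is the 28th.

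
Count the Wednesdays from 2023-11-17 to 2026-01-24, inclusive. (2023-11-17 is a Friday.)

2023-11-17 is a Friday; the first Wednesday on or after it is 2023-11-22 (5 days later).
From 2023-11-22 to 2026-01-24: 39 + 366 + 365 + 24 = 794 days (rest of 2023, 2024, 2025, to 2026-01-24 in 2026).
794 ÷ 7 = 113 full weeks with remainder 3, so 113 more Wednesdays after the first → 114.

114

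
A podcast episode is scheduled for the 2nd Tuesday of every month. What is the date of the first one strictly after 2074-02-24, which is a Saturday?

2074-03-13

February 2074 starts on a Thursday; its first Tuesday is the 6th, so the 2nd Tuesday is the 13th — 2074-02-13.
That is not after 2074-02-24, so look at March 2074.
March 2074 starts on a Thursday; its first Tuesday is the 6th, so the 2nd Tuesday is the 13th — 2074-03-13.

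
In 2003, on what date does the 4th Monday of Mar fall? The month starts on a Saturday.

Mar 2003 begins on a Saturday, so the first Monday is Mar 3 (2 days later).
The 4th Monday is 3 weeks later: 3 + 21 = 24.

Mar 24, 2003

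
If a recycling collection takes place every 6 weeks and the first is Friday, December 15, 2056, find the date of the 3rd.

The 3rd occurrence is 2 intervals after the first: 2 × 42 = 84 days after December 15, 2056.
December has 31 days — 16 days to the end of December leaves 68.
January has 31 days (37 left).
February has 28 days (9 left).
9 days into March → March 9, 2057.

March 9, 2057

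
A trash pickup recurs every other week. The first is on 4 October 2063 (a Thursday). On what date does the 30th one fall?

The 30th occurrence is 29 intervals after the first: 29 × 14 = 406 days after 4 October 2063.
October has 31 days — 27 days to the end of October leaves 379.
November has 30 days (349 left).
December has 31 days (318 left).
January has 31 days (287 left).
February has 29 days (258 left).
March has 31 days (227 left).
April has 30 days (197 left).
May has 31 days (166 left).
June has 30 days (136 left).
July has 31 days (105 left).
August has 31 days (74 left).
September has 30 days (44 left).
October has 31 days (13 left).
13 days into November → 13 November 2064.

13 November 2064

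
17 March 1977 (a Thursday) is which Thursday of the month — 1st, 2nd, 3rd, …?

3rd

Day 17 falls in week ⌈17/7⌉ of the month.
Days 1–7 hold the 1st Thursday, 8–14 the 2nd, 15–21 the 3rd, 22–28 the 4th, 29–31 the 5th.
17 is in the range for the 3rd.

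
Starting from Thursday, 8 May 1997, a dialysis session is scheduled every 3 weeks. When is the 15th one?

26 February 1998

The 15th occurrence is 14 intervals after the first: 14 × 21 = 294 days after 8 May 1997.
May has 31 days — 23 days to the end of May leaves 271.
June has 30 days (241 left).
July has 31 days (210 left).
August has 31 days (179 left).
September has 30 days (149 left).
October has 31 days (118 left).
November has 30 days (88 left).
December has 31 days (57 left).
January has 31 days (26 left).
26 days into February → 26 February 1998.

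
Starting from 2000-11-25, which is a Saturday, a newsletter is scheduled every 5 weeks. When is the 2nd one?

2000-12-30

The 2nd occurrence is 1 interval after the first: 1 × 35 = 35 days after 2000-11-25.
November has 30 days — 5 days to the end of November leaves 30.
30 days into December → 2000-12-30.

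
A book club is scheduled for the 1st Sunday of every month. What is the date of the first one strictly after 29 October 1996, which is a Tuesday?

3 November 1996

October 1996 starts on a Tuesday, so its 1st Sunday is 6 October 1996 (5 days in).
That is not after 29 October 1996, so look at November 1996.
November 1996 starts on a Friday, so its 1st Sunday is 3 November 1996 (2 days in).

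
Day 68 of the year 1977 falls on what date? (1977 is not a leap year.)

January has 31 days (68 − 31 = 37 remain).
February has 28 days (37 − 28 = 9 remain).
9 into March → March 9.

1977-03-09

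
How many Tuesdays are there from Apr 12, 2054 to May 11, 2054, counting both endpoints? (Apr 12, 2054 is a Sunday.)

Apr 12, 2054 is a Sunday; the first Tuesday on or after it is Apr 14, 2054 (2 days later).
From Apr 14, 2054 to May 11, 2054: 16 + 11 = 27 days (rest of Apr, May).
27 ÷ 7 = 3 full weeks with remainder 6, so 3 more Tuesdays after the first → 4.

4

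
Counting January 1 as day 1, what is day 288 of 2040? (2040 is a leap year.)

14 October 2040

January has 31 days (288 − 31 = 257 remain).
February has 29 days (257 − 29 = 228 remain).
March has 31 days (228 − 31 = 197 remain).
April has 30 days (197 − 30 = 167 remain).
May has 31 days (167 − 31 = 136 remain).
June has 30 days (136 − 30 = 106 remain).
July has 31 days (106 − 31 = 75 remain).
August has 31 days (75 − 31 = 44 remain).
September has 30 days (44 − 30 = 14 remain).
14 into October → October 14.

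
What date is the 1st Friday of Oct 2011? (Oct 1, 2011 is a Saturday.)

Oct 2011 begins on a Saturday, so the first Friday is Oct 7 (6 days later).

Oct 7, 2011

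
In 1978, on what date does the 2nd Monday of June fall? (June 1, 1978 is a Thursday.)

June 1978 begins on a Thursday, so the first Monday is June 5 (4 days later).
The 2nd Monday is 1 weeks later: 5 + 7 = 12.

12 June 1978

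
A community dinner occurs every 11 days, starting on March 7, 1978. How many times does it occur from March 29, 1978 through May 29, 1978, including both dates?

6

Occurrences land 11·i days after March 7, 1978 for i = 0, 1, 2, …
March 29, 1978 is 22 days after the start; 22 ÷ 11 = 2 remainder 0. First occurrence in the window: #3 on March 29, 1978 (2×11 = 22 days in).
May 29, 1978 is 83 days after the start; 83 ÷ 11 = 7 remainder 6. Last occurrence in the window: #8 on May 23, 1978.
Occurrences #3 through #8: 6 in total.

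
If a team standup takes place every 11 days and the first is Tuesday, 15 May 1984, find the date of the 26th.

The 26th occurrence is 25 intervals after the first: 25 × 11 = 275 days after 15 May 1984.
May has 31 days — 16 days to the end of May leaves 259.
June has 30 days (229 left).
July has 31 days (198 left).
August has 31 days (167 left).
September has 30 days (137 left).
October has 31 days (106 left).
November has 30 days (76 left).
December has 31 days (45 left).
January has 31 days (14 left).
14 days into February → 14 February 1985.

14 February 1985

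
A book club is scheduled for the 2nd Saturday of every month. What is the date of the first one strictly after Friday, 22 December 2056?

13 January 2057

December 2056 starts on a Friday; its first Saturday is the 2nd, so the 2nd Saturday is the 9th — 9 December 2056.
That is not after 22 December 2056, so look at January 2057.
January 2057 starts on a Monday; its first Saturday is the 6th, so the 2nd Saturday is the 13th — 13 January 2057.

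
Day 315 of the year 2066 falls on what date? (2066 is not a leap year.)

November 11, 2066

January has 31 days (315 − 31 = 284 remain).
February has 28 days (284 − 28 = 256 remain).
March has 31 days (256 − 31 = 225 remain).
April has 30 days (225 − 30 = 195 remain).
May has 31 days (195 − 31 = 164 remain).
June has 30 days (164 − 30 = 134 remain).
July has 31 days (134 − 31 = 103 remain).
August has 31 days (103 − 31 = 72 remain).
September has 30 days (72 − 30 = 42 remain).
October has 31 days (42 − 31 = 11 remain).
11 into November → November 11.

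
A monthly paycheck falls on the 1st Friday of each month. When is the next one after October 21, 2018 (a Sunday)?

November 2, 2018

October 2018 starts on a Monday, so its 1st Friday is October 5, 2018 (4 days in).
That is not after October 21, 2018, so look at November 2018.
November 2018 starts on a Thursday, so its 1st Friday is November 2, 2018 (1 day in).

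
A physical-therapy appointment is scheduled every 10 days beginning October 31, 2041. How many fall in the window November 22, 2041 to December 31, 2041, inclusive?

Occurrences land 10·i days after October 31, 2041 for i = 0, 1, 2, …
November 22, 2041 is 22 days after the start; 22 ÷ 10 = 2 remainder 2; since the remainder is 2, round up to i = 3. First occurrence in the window: #4 on November 30, 2041 (3×10 = 30 days in).
December 31, 2041 is 61 days after the start; 61 ÷ 10 = 6 remainder 1. Last occurrence in the window: #7 on December 30, 2041.
Occurrences #4 through #7: 4 in total.

4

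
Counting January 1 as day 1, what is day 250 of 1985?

1985-09-07

January has 31 days (250 − 31 = 219 remain).
February has 28 days (219 − 28 = 191 remain).
March has 31 days (191 − 31 = 160 remain).
April has 30 days (160 − 30 = 130 remain).
May has 31 days (130 − 31 = 99 remain).
June has 30 days (99 − 30 = 69 remain).
July has 31 days (69 − 31 = 38 remain).
August has 31 days (38 − 31 = 7 remain).
7 into September → September 7.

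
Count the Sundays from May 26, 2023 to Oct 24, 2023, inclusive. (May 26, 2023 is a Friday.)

22

May 26, 2023 is a Friday; the first Sunday on or after it is May 28, 2023 (2 days later).
From May 28, 2023 to Oct 24, 2023: 3 + 30 + 31 + 31 + 30 + 24 = 149 days (rest of May, Jun, Jul, Aug, Sep, Oct).
149 ÷ 7 = 21 full weeks with remainder 2, so 21 more Sundays after the first → 22.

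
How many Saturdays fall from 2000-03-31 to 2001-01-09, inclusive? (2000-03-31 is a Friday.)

41

2000-03-31 is a Friday; the first Saturday on or after it is 2000-04-01 (1 day later).
From 2000-04-01 to 2001-01-09: 29 + 31 + 30 + 31 + 31 + 30 + 31 + 30 + 31 + 9 = 283 days (rest of April, May, June, July, August, September, October, November, December, January).
283 ÷ 7 = 40 full weeks with remainder 3, so 40 more Saturdays after the first → 41.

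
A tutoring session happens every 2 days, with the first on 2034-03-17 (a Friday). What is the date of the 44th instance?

The 44th occurrence is 43 intervals after the first: 43 × 2 = 86 days after 2034-03-17.
March has 31 days — 14 days to the end of March leaves 72.
April has 30 days (42 left).
May has 31 days (11 left).
11 days into June → 2034-06-11.

2034-06-11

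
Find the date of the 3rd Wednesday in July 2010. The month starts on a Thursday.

July 2010 begins on a Thursday, so the first Wednesday is July 7 (6 days later).
The 3rd Wednesday is 2 weeks later: 7 + 14 = 21.

21 July 2010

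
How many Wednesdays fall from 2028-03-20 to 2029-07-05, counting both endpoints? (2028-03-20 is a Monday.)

2028-03-20 is a Monday; the first Wednesday on or after it is 2028-03-22 (2 days later).
From 2028-03-22 to 2029-07-05: 284 + 186 = 470 days (rest of 2028, to 2029-07-05 in 2029).
470 ÷ 7 = 67 full weeks with remainder 1, so 67 more Wednesdays after the first → 68.

68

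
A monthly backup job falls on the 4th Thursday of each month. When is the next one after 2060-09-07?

2060-09-23

September 2060 starts on a Wednesday; its first Thursday is the 2nd, so the 4th Thursday is the 23rd — 2060-09-23.
2060-09-23 is after 2060-09-07, so that is the next one.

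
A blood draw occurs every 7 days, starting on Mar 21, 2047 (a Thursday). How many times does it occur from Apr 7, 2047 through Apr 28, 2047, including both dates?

Occurrences land 7·i days after Mar 21, 2047 for i = 0, 1, 2, …
Apr 7, 2047 is 17 days after the start; 17 ÷ 7 = 2 remainder 3; since the remainder is 3, round up to i = 3. First occurrence in the window: #4 on Apr 11, 2047 (3×7 = 21 days in).
Apr 28, 2047 is 38 days after the start; 38 ÷ 7 = 5 remainder 3. Last occurrence in the window: #6 on Apr 25, 2047.
Occurrences #4 through #6: 3 in total.

3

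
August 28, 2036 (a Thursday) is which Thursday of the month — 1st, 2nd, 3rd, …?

4th

Day 28 falls in week ⌈28/7⌉ of the month.
Days 1–7 hold the 1st Thursday, 8–14 the 2nd, 15–21 the 3rd, 22–28 the 4th, 29–31 the 5th.
28 is in the range for the 4th.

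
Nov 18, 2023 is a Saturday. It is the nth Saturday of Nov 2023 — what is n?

Day 18 falls in week ⌈18/7⌉ of the month.
Days 1–7 hold the 1st Saturday, 8–14 the 2nd, 15–21 the 3rd, 22–28 the 4th, 29–31 the 5th.
18 is in the range for the 3rd.

3rd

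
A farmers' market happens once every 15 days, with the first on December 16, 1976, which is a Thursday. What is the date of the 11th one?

The 11th occurrence is 10 intervals after the first: 10 × 15 = 150 days after December 16, 1976.
December has 31 days — 15 days to the end of December leaves 135.
January has 31 days (104 left).
February has 28 days (76 left).
March has 31 days (45 left).
April has 30 days (15 left).
15 days into May → May 15, 1977.

May 15, 1977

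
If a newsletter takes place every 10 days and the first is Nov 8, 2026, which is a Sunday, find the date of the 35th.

Oct 14, 2027

The 35th occurrence is 34 intervals after the first: 34 × 10 = 340 days after Nov 8, 2026.
Nov has 30 days — 22 days to the end of Nov leaves 318.
Dec has 31 days (287 left).
Jan has 31 days (256 left).
Feb has 28 days (228 left).
Mar has 31 days (197 left).
Apr has 30 days (167 left).
May has 31 days (136 left).
Jun has 30 days (106 left).
Jul has 31 days (75 left).
Aug has 31 days (44 left).
Sep has 30 days (14 left).
14 days into Oct → Oct 14, 2027.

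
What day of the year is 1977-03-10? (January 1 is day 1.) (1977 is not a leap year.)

69

Days in months before March: 31 + 28 = 59.
Plus 10 days into March → day 69.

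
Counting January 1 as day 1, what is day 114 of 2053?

Apr 24, 2053

Jan has 31 days (114 − 31 = 83 remain).
Feb has 28 days (83 − 28 = 55 remain).
Mar has 31 days (55 − 31 = 24 remain).
24 into Apr → Apr 24.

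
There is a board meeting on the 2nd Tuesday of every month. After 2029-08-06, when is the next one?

2029-08-14

August 2029 starts on a Wednesday; its first Tuesday is the 7th, so the 2nd Tuesday is the 14th — 2029-08-14.
2029-08-14 is after 2029-08-06, so that is the next one.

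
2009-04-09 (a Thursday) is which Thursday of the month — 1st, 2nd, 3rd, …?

Day 9 falls in week ⌈9/7⌉ of the month.
Days 1–7 hold the 1st Thursday, 8–14 the 2nd, 15–21 the 3rd, 22–28 the 4th, 29–31 the 5th.
9 is in the range for the 2nd.

2nd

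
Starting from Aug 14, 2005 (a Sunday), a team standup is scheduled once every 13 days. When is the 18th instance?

Mar 23, 2006

The 18th occurrence is 17 intervals after the first: 17 × 13 = 221 days after Aug 14, 2005.
Aug has 31 days — 17 days to the end of Aug leaves 204.
Sep has 30 days (174 left).
Oct has 31 days (143 left).
Nov has 30 days (113 left).
Dec has 31 days (82 left).
Jan has 31 days (51 left).
Feb has 28 days (23 left).
23 days into Mar → Mar 23, 2006.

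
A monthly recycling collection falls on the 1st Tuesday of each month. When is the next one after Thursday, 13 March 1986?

March 1986 starts on a Saturday, so its 1st Tuesday is 4 March 1986 (3 days in).
That is not after 13 March 1986, so look at April 1986.
April 1986 starts on a Tuesday, so its 1st Tuesday is 1 April 1986.

1 April 1986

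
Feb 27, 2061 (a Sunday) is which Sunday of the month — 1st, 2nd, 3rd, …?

Day 27 falls in week ⌈27/7⌉ of the month.
Days 1–7 hold the 1st Sunday, 8–14 the 2nd, 15–21 the 3rd, 22–28 the 4th, 29–31 the 5th.
27 is in the range for the 4th.

4th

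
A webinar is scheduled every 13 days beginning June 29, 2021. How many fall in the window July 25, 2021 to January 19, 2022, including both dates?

Occurrences land 13·i days after June 29, 2021 for i = 0, 1, 2, …
July 25, 2021 is 26 days after the start; 26 ÷ 13 = 2 remainder 0. First occurrence in the window: #3 on July 25, 2021 (2×13 = 26 days in).
January 19, 2022 is 204 days after the start; 204 ÷ 13 = 15 remainder 9. Last occurrence in the window: #16 on January 10, 2022.
Occurrences #3 through #16: 14 in total.

14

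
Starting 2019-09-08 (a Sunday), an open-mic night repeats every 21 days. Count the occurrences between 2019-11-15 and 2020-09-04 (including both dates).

Occurrences land 21·i days after 2019-09-08 for i = 0, 1, 2, …
2019-11-15 is 68 days after the start; 68 ÷ 21 = 3 remainder 5; since the remainder is 5, round up to i = 4. First occurrence in the window: #5 on 2019-12-01 (4×21 = 84 days in).
2020-09-04 is 362 days after the start; 362 ÷ 21 = 17 remainder 5. Last occurrence in the window: #18 on 2020-08-30.
Occurrences #5 through #18: 14 in total.

14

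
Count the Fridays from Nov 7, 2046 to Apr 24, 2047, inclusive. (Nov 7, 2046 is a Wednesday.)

24

Nov 7, 2046 is a Wednesday; the first Friday on or after it is Nov 9, 2046 (2 days later).
From Nov 9, 2046 to Apr 24, 2047: 21 + 31 + 31 + 28 + 31 + 24 = 166 days (rest of Nov, Dec, Jan, Feb, Mar, Apr).
166 ÷ 7 = 23 full weeks with remainder 5, so 23 more Fridays after the first → 24.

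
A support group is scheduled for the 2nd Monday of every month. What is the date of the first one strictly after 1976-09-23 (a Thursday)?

September 1976 starts on a Wednesday; its first Monday is the 6th, so the 2nd Monday is the 13th — 1976-09-13.
That is not after 1976-09-23, so look at October 1976.
October 1976 starts on a Friday; its first Monday is the 4th, so the 2nd Monday is the 11th — 1976-10-11.

1976-10-11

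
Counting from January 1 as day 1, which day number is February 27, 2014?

Days in months before February: 31 = 31.
Plus 27 days into February → day 58.

58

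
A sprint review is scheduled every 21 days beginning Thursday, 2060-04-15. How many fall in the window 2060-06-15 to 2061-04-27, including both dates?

Occurrences land 21·i days after 2060-04-15 for i = 0, 1, 2, …
2060-06-15 is 61 days after the start; 61 ÷ 21 = 2 remainder 19; since the remainder is 19, round up to i = 3. First occurrence in the window: #4 on 2060-06-17 (3×21 = 63 days in).
2061-04-27 is 377 days after the start; 377 ÷ 21 = 17 remainder 20. Last occurrence in the window: #18 on 2061-04-07.
Occurrences #4 through #18: 15 in total.

15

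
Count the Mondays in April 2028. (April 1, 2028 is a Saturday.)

4

April 1, 2028 is a Saturday; the first Monday on or after it is April 3, 2028 (2 days later).
From April 3, 2028 to April 30, 2028 is 30 − 3 = 27 days.
27 ÷ 7 = 3 full weeks with remainder 6, so 3 more Mondays after the first → 4.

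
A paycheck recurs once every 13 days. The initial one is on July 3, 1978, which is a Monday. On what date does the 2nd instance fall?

July 16, 1978

The 2nd occurrence is 1 interval after the first: 1 × 13 = 13 days after July 3, 1978.
13 days later is July 16, 1978.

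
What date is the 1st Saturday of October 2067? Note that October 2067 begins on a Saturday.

October 2067 begins on a Saturday, so the first Saturday is October 1.

1 October 2067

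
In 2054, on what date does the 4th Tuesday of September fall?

The first Tuesday of September 2054 is September 1.
The 4th Tuesday is 3 weeks later: 1 + 21 = 22.

2054-09-22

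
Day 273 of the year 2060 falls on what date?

Sep 29, 2060

Jan has 31 days (273 − 31 = 242 remain).
Feb has 29 days (242 − 29 = 213 remain).
Mar has 31 days (213 − 31 = 182 remain).
Apr has 30 days (182 − 30 = 152 remain).
May has 31 days (152 − 31 = 121 remain).
Jun has 30 days (121 − 30 = 91 remain).
Jul has 31 days (91 − 31 = 60 remain).
Aug has 31 days (60 − 31 = 29 remain).
29 into Sep → Sep 29.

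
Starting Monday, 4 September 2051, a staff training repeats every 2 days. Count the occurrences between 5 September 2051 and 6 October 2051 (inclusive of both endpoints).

Occurrences land 2·i days after 4 September 2051 for i = 0, 1, 2, …
5 September 2051 is 1 day after the start; 1 ÷ 2 = 0 remainder 1; since the remainder is 1, round up to i = 1. First occurrence in the window: #2 on 6 September 2051 (1×2 = 2 days in).
6 October 2051 is 32 days after the start; 32 ÷ 2 = 16 remainder 0. Last occurrence in the window: #17 on 6 October 2051.
Occurrences #2 through #17: 16 in total.

16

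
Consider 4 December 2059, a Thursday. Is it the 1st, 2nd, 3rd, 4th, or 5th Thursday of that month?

Day 4 falls in week ⌈4/7⌉ of the month.
Days 1–7 hold the 1st Thursday, 8–14 the 2nd, 15–21 the 3rd, 22–28 the 4th, 29–31 the 5th.
4 is in the range for the 1st.

1st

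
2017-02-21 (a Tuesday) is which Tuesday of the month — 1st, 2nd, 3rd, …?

3rd

Day 21 falls in week ⌈21/7⌉ of the month.
Days 1–7 hold the 1st Tuesday, 8–14 the 2nd, 15–21 the 3rd, 22–28 the 4th, 29–31 the 5th.
21 is in the range for the 3rd.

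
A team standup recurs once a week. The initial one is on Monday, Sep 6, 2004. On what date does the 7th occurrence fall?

Oct 18, 2004

The 7th occurrence is 6 intervals after the first: 6 × 7 = 42 days after Sep 6, 2004.
Sep has 30 days — 24 days to the end of Sep leaves 18.
18 days into Oct → Oct 18, 2004.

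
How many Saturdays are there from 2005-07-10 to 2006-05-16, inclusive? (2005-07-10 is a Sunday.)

2005-07-10 is a Sunday; the first Saturday on or after it is 2005-07-16 (6 days later).
From 2005-07-16 to 2006-05-16: 15 + 31 + 30 + 31 + 30 + 31 + 31 + 28 + 31 + 30 + 16 = 304 days (rest of July, August, September, October, November, December, January, February, March, April, May).
304 ÷ 7 = 43 full weeks with remainder 3, so 43 more Saturdays after the first → 44.

44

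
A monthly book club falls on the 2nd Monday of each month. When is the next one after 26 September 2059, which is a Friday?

September 2059 starts on a Monday; its first Monday is the 1st, so the 2nd Monday is the 8th — 8 September 2059.
That is not after 26 September 2059, so look at October 2059.
October 2059 starts on a Wednesday; its first Monday is the 6th, so the 2nd Monday is the 13th — 13 October 2059.

13 October 2059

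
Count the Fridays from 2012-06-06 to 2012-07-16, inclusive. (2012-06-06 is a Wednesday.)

2012-06-06 is a Wednesday; the first Friday on or after it is 2012-06-08 (2 days later).
From 2012-06-08 to 2012-07-16: 22 + 16 = 38 days (rest of June, July).
38 ÷ 7 = 5 full weeks with remainder 3, so 5 more Fridays after the first → 6.

6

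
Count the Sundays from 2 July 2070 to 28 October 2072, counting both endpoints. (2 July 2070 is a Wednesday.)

2 July 2070 is a Wednesday; the first Sunday on or after it is 6 July 2070 (4 days later).
From 6 July 2070 to 28 October 2072: 178 + 365 + 302 = 845 days (rest of 2070, 2071, to 28 October 2072 in 2072).
845 ÷ 7 = 120 full weeks with remainder 5, so 120 more Sundays after the first → 121.

121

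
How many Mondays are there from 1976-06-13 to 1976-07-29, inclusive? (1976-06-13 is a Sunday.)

1976-06-13 is a Sunday; the first Monday on or after it is 1976-06-14 (1 day later).
From 1976-06-14 to 1976-07-29: 16 + 29 = 45 days (rest of June, July).
45 ÷ 7 = 6 full weeks with remainder 3, so 6 more Mondays after the first → 7.

7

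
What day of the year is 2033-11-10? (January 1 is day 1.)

314

Days in months before November: 31 + 28 + 31 + 30 + 31 + 30 + 31 + 31 + 30 + 31 = 304.
Plus 10 days into November → day 314.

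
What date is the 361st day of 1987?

January has 31 days (361 − 31 = 330 remain).
February has 28 days (330 − 28 = 302 remain).
March has 31 days (302 − 31 = 271 remain).
April has 30 days (271 − 30 = 241 remain).
May has 31 days (241 − 31 = 210 remain).
June has 30 days (210 − 30 = 180 remain).
July has 31 days (180 − 31 = 149 remain).
August has 31 days (149 − 31 = 118 remain).
September has 30 days (118 − 30 = 88 remain).
October has 31 days (88 − 31 = 57 remain).
November has 30 days (57 − 30 = 27 remain).
27 into December → December 27.

27 December 1987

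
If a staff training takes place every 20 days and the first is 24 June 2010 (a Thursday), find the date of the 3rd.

3 August 2010

The 3rd occurrence is 2 intervals after the first: 2 × 20 = 40 days after 24 June 2010.
June has 30 days — 6 days to the end of June leaves 34.
July has 31 days (3 left).
3 days into August → 3 August 2010.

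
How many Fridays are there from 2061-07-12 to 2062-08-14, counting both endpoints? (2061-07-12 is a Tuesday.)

2061-07-12 is a Tuesday; the first Friday on or after it is 2061-07-15 (3 days later).
From 2061-07-15 to 2062-08-14: 169 + 226 = 395 days (rest of 2061, to 2062-08-14 in 2062).
395 ÷ 7 = 56 full weeks with remainder 3, so 56 more Fridays after the first → 57.

57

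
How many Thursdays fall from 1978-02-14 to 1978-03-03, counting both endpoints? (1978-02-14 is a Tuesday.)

3

1978-02-14 is a Tuesday; the first Thursday on or after it is 1978-02-16 (2 days later).
From 1978-02-16 to 1978-03-03: 12 + 3 = 15 days (rest of February, March).
15 ÷ 7 = 2 full weeks with remainder 1, so 2 more Thursdays after the first → 3.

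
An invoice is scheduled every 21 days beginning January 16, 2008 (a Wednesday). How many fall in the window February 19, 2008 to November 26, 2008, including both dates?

14

Occurrences land 21·i days after January 16, 2008 for i = 0, 1, 2, …
February 19, 2008 is 34 days after the start; 34 ÷ 21 = 1 remainder 13; since the remainder is 13, round up to i = 2. First occurrence in the window: #3 on February 27, 2008 (2×21 = 42 days in).
November 26, 2008 is 315 days after the start; 315 ÷ 21 = 15 remainder 0. Last occurrence in the window: #16 on November 26, 2008.
Occurrences #3 through #16: 14 in total.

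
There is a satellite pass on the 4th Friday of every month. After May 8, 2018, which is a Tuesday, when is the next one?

May 25, 2018

May 2018 starts on a Tuesday; its first Friday is the 4th, so the 4th Friday is the 25th — May 25, 2018.
May 25, 2018 is after May 8, 2018, so that is the next one.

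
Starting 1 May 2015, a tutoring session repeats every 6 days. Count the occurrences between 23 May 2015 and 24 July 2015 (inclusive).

11

Occurrences land 6·i days after 1 May 2015 for i = 0, 1, 2, …
23 May 2015 is 22 days after the start; 22 ÷ 6 = 3 remainder 4; since the remainder is 4, round up to i = 4. First occurrence in the window: #5 on 25 May 2015 (4×6 = 24 days in).
24 July 2015 is 84 days after the start; 84 ÷ 6 = 14 remainder 0. Last occurrence in the window: #15 on 24 July 2015.
Occurrences #5 through #15: 11 in total.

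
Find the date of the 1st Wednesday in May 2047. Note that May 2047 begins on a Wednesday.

1 May 2047

May 2047 begins on a Wednesday, so the first Wednesday is May 1.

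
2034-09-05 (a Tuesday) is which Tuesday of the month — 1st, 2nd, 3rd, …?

1st

Day 5 falls in week ⌈5/7⌉ of the month.
Days 1–7 hold the 1st Tuesday, 8–14 the 2nd, 15–21 the 3rd, 22–28 the 4th, 29–31 the 5th.
5 is in the range for the 1st.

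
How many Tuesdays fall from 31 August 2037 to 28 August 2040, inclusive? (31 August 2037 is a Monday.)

157

31 August 2037 is a Monday; the first Tuesday on or after it is 1 September 2037 (1 day later).
From 1 September 2037 to 28 August 2040: 121 + 365 + 365 + 241 = 1092 days (rest of 2037, 2038, 2039, to 28 August 2040 in 2040).
1092 ÷ 7 = 156 full weeks with remainder 0, so 156 more Tuesdays after the first → 157.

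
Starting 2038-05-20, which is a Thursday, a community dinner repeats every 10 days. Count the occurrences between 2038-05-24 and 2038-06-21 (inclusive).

Occurrences land 10·i days after 2038-05-20 for i = 0, 1, 2, …
2038-05-24 is 4 days after the start; 4 ÷ 10 = 0 remainder 4; since the remainder is 4, round up to i = 1. First occurrence in the window: #2 on 2038-05-30 (1×10 = 10 days in).
2038-06-21 is 32 days after the start; 32 ÷ 10 = 3 remainder 2. Last occurrence in the window: #4 on 2038-06-19.
Occurrences #2 through #4: 3 in total.

3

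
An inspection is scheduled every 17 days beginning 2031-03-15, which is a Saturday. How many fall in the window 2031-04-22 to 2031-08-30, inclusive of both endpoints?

Occurrences land 17·i days after 2031-03-15 for i = 0, 1, 2, …
2031-04-22 is 38 days after the start; 38 ÷ 17 = 2 remainder 4; since the remainder is 4, round up to i = 3. First occurrence in the window: #4 on 2031-05-05 (3×17 = 51 days in).
2031-08-30 is 168 days after the start; 168 ÷ 17 = 9 remainder 15. Last occurrence in the window: #10 on 2031-08-15.
Occurrences #4 through #10: 7 in total.

7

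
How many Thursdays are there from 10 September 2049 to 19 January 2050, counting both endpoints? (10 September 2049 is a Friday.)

10 September 2049 is a Friday; the first Thursday on or after it is 16 September 2049 (6 days later).
From 16 September 2049 to 19 January 2050: 14 + 31 + 30 + 31 + 19 = 125 days (rest of September, October, November, December, January).
125 ÷ 7 = 17 full weeks with remainder 6, so 17 more Thursdays after the first → 18.

18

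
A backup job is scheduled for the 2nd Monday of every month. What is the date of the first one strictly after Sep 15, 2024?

Sep 2024 starts on a Sunday; its first Monday is the 2nd, so the 2nd Monday is the 9th — Sep 9, 2024.
That is not after Sep 15, 2024, so look at Oct 2024.
Oct 2024 starts on a Tuesday; its first Monday is the 7th, so the 2nd Monday is the 14th — Oct 14, 2024.

Oct 14, 2024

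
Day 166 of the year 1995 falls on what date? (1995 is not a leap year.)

Jun 15, 1995

Jan has 31 days (166 − 31 = 135 remain).
Feb has 28 days (135 − 28 = 107 remain).
Mar has 31 days (107 − 31 = 76 remain).
Apr has 30 days (76 − 30 = 46 remain).
May has 31 days (46 − 31 = 15 remain).
15 into Jun → Jun 15.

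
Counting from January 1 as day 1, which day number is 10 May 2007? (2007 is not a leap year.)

Days in months before May: 31 + 28 + 31 + 30 = 120.
Plus 10 days into May → day 130.

130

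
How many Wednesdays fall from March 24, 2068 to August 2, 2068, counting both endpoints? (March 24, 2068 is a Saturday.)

19

March 24, 2068 is a Saturday; the first Wednesday on or after it is March 28, 2068 (4 days later).
From March 28, 2068 to August 2, 2068: 3 + 30 + 31 + 30 + 31 + 2 = 127 days (rest of March, April, May, June, July, August).
127 ÷ 7 = 18 full weeks with remainder 1, so 18 more Wednesdays after the first → 19.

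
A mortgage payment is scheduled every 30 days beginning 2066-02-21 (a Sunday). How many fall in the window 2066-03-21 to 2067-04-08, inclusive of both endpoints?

Occurrences land 30·i days after 2066-02-21 for i = 0, 1, 2, …
2066-03-21 is 28 days after the start; 28 ÷ 30 = 0 remainder 28; since the remainder is 28, round up to i = 1. First occurrence in the window: #2 on 2066-03-23 (1×30 = 30 days in).
2067-04-08 is 411 days after the start; 411 ÷ 30 = 13 remainder 21. Last occurrence in the window: #14 on 2067-03-18.
Occurrences #2 through #14: 13 in total.

13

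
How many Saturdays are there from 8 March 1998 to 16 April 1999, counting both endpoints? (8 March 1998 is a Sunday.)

8 March 1998 is a Sunday; the first Saturday on or after it is 14 March 1998 (6 days later).
From 14 March 1998 to 16 April 1999: 292 + 106 = 398 days (rest of 1998, to 16 April 1999 in 1999).
398 ÷ 7 = 56 full weeks with remainder 6, so 56 more Saturdays after the first → 57.

57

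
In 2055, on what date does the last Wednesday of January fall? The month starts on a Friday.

27 January 2055

January 2055 begins on a Friday, so the first Wednesday is January 6 (5 days later).
January 2055 has 31 days. Adding weeks: 6, 13, 20, 27 — the last one ≤ 31 is the 27th.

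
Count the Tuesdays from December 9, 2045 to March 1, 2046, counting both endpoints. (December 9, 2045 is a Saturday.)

12

December 9, 2045 is a Saturday; the first Tuesday on or after it is December 12, 2045 (3 days later).
From December 12, 2045 to March 1, 2046: 19 + 31 + 28 + 1 = 79 days (rest of December, January, February, March).
79 ÷ 7 = 11 full weeks with remainder 2, so 11 more Tuesdays after the first → 12.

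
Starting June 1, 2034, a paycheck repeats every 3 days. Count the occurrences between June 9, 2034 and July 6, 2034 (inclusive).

Occurrences land 3·i days after June 1, 2034 for i = 0, 1, 2, …
June 9, 2034 is 8 days after the start; 8 ÷ 3 = 2 remainder 2; since the remainder is 2, round up to i = 3. First occurrence in the window: #4 on June 10, 2034 (3×3 = 9 days in).
July 6, 2034 is 35 days after the start; 35 ÷ 3 = 11 remainder 2. Last occurrence in the window: #12 on July 4, 2034.
Occurrences #4 through #12: 9 in total.

9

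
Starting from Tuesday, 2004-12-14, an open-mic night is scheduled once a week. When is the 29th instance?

2005-06-28

The 29th occurrence is 28 intervals after the first: 28 × 7 = 196 days after 2004-12-14.
December has 31 days — 17 days to the end of December leaves 179.
January has 31 days (148 left).
February has 28 days (120 left).
March has 31 days (89 left).
April has 30 days (59 left).
May has 31 days (28 left).
28 days into June → 2005-06-28.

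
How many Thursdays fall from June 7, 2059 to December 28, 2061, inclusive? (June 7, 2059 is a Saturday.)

133

June 7, 2059 is a Saturday; the first Thursday on or after it is June 12, 2059 (5 days later).
From June 12, 2059 to December 28, 2061: 202 + 366 + 362 = 930 days (rest of 2059, 2060, to December 28, 2061 in 2061).
930 ÷ 7 = 132 full weeks with remainder 6, so 132 more Thursdays after the first → 133.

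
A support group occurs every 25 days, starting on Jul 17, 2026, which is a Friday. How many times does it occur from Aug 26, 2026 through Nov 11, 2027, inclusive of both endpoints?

18

Occurrences land 25·i days after Jul 17, 2026 for i = 0, 1, 2, …
Aug 26, 2026 is 40 days after the start; 40 ÷ 25 = 1 remainder 15; since the remainder is 15, round up to i = 2. First occurrence in the window: #3 on Sep 5, 2026 (2×25 = 50 days in).
Nov 11, 2027 is 482 days after the start; 482 ÷ 25 = 19 remainder 7. Last occurrence in the window: #20 on Nov 4, 2027.
Occurrences #3 through #20: 18 in total.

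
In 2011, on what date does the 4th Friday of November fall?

25 November 2011

The first Friday of November 2011 is November 4.
The 4th Friday is 3 weeks later: 4 + 21 = 25.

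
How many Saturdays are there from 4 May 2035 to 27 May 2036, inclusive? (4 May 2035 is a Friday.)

56

4 May 2035 is a Friday; the first Saturday on or after it is 5 May 2035 (1 day later).
From 5 May 2035 to 27 May 2036: 240 + 148 = 388 days (rest of 2035, to 27 May 2036 in 2036).
388 ÷ 7 = 55 full weeks with remainder 3, so 55 more Saturdays after the first → 56.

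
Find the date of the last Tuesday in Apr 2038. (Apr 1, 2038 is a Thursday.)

Apr 27, 2038

Apr 2038 begins on a Thursday, so the first Tuesday is Apr 6 (5 days later).
Apr 2038 has 30 days. Adding weeks: 6, 13, 20, 27 — the last one ≤ 30 is the 27th.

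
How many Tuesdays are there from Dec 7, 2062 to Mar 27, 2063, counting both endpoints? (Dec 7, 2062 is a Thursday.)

Dec 7, 2062 is a Thursday; the first Tuesday on or after it is Dec 12, 2062 (5 days later).
From Dec 12, 2062 to Mar 27, 2063: 19 + 31 + 28 + 27 = 105 days (rest of Dec, Jan, Feb, Mar).
105 ÷ 7 = 15 full weeks with remainder 0, so 15 more Tuesdays after the first → 16.

16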